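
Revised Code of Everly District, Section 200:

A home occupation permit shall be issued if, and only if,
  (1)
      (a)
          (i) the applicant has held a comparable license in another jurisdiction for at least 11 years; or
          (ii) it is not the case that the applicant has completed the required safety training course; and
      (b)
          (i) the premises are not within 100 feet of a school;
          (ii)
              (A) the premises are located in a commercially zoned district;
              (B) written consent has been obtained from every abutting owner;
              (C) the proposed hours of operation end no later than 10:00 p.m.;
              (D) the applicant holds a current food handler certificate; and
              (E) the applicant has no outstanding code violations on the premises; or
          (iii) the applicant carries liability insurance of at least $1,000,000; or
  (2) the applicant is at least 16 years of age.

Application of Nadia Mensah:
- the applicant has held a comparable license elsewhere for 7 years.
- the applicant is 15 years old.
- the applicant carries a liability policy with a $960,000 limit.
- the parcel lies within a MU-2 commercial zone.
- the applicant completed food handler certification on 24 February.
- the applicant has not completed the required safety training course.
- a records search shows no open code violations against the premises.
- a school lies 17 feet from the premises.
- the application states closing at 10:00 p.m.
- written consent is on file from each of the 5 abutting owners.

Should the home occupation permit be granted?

Yes — granted.

(i) prior license ≥ 11 yr — fails.
(ii) not (safety training) — met.
So (a) is satisfied (F OR T).
(i) ≥100 ft from school — fails.
(A) commercially zoned — holds.
(B) all abutters consent — met.
(C) closes by 10 p.m. — met.
(D) food handler cert. — holds.
(E) no code violations — satisfied.
So (ii) is satisfied (T AND T AND T AND T AND T).
(iii) insurance ≥ $1,000,000 — fails.
(b) = F OR T OR F = true.
(1): T AND T → true.
(2) age ≥ 16 — not satisfied.
Overall: T OR F → true.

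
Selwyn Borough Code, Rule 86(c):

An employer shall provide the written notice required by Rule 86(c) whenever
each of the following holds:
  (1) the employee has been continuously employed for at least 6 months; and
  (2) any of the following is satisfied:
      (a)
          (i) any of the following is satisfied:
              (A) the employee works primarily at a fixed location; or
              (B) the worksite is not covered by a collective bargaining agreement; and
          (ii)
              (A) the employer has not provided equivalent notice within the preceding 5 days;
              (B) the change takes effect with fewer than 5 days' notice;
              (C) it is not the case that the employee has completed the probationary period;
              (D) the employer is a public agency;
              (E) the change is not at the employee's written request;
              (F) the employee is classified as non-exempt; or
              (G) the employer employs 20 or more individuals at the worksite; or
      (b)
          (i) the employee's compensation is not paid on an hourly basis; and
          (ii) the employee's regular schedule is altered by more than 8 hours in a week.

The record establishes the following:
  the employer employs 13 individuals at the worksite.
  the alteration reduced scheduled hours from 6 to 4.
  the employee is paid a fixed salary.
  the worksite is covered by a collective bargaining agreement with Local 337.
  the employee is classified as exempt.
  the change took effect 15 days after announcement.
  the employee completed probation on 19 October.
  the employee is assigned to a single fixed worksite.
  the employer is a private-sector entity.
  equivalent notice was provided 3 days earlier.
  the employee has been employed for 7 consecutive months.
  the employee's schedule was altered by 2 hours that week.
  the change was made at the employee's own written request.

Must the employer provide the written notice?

No — not required.

(1) tenure ≥ 6 mo. — met.
(A) fixed location — satisfied.
(B) no CBA — not met.
(i): T OR F → true.
(A) no recent notice — not satisfied.
(B) < 5 days' notice — not satisfied.
(C) not (past probation) — not satisfied.
(D) public agency — not met.
(E) not employee-requested — fails.
(F) non-exempt — not satisfied.
(G) ≥ 20 at site — not met.
So (ii) is not satisfied (F OR F OR F OR F OR F OR F OR F).
So (a) is not satisfied (T AND F).
(i) not (hourly-paid) — met.
(ii) schedule shift > 8h — not met.
(b) = T AND F = false.
(2) = F OR F = false.
So Overall is not satisfied (T AND F).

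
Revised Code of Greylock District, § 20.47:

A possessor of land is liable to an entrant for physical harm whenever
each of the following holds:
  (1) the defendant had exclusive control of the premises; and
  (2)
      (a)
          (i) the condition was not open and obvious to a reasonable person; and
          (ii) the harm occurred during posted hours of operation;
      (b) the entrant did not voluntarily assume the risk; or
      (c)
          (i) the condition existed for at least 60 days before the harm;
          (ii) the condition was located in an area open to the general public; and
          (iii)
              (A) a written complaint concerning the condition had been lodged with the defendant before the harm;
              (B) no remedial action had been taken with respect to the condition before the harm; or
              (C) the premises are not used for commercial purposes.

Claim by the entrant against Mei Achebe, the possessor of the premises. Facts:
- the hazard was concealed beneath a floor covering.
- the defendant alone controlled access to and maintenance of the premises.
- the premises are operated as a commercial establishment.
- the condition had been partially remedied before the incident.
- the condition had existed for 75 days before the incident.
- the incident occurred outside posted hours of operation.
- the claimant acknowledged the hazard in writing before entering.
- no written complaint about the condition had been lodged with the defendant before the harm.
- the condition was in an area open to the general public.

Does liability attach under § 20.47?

(1) exclusive control — satisfied.
(i) not open/obvious — holds.
(ii) during posted hours — not satisfied.
(a): T AND F → false.
(b) no assumed risk — not met.
(i) condition ≥60 days old — satisfied.
(ii) public area — satisfied.
(A) complaint lodged — not satisfied.
(B) no remedial action — not met.
(C) not (commercial use) — not satisfied.
(iii) = F OR F OR F = false.
So (c) is not satisfied (T AND T AND F).
So (2) is not satisfied (F OR F OR F).
Overall = T AND F = false.

No — not liable.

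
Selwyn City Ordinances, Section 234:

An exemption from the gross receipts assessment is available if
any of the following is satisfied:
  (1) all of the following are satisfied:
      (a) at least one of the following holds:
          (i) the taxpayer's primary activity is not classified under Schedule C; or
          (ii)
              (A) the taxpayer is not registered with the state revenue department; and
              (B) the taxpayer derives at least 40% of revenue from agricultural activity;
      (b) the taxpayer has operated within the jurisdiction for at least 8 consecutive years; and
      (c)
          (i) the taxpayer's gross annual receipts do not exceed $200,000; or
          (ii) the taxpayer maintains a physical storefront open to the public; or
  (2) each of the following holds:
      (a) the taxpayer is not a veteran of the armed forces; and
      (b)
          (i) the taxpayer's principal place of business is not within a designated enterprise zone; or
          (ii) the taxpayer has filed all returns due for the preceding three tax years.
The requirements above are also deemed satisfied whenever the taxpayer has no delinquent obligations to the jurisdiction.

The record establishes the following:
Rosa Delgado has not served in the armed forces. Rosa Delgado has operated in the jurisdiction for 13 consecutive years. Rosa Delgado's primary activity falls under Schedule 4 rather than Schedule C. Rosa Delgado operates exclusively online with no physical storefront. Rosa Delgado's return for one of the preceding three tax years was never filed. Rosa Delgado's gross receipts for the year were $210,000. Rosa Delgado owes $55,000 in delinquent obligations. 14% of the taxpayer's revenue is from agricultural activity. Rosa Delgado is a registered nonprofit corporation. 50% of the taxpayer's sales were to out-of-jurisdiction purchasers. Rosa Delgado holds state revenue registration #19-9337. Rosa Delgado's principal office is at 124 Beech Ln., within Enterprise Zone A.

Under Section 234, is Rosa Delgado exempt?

(i) not (Schedule C activity) — met.
(A) not (state-registered) — not met.
(B) ≥40% agricultural — fails.
(ii) = F AND F = false.
(a) = T OR F = true.
(b) ≥ 8 yrs in jurisdiction — satisfied.
(i) receipts ≤ $200,000 — not met.
(ii) has storefront — fails.
(c): F OR F → false.
(1): T AND T AND F → false.
(a) not (veteran) — satisfied.
(i) not (in enterprise zone) — not satisfied.
(ii) returns current — not satisfied.
So (b) is not satisfied (F OR F).
(2): T AND F → false.
So Overall is not satisfied (F OR F).
Exception (no delinquency) — not satisfied.
Result: main false OR exception false → false.

No — not exempt.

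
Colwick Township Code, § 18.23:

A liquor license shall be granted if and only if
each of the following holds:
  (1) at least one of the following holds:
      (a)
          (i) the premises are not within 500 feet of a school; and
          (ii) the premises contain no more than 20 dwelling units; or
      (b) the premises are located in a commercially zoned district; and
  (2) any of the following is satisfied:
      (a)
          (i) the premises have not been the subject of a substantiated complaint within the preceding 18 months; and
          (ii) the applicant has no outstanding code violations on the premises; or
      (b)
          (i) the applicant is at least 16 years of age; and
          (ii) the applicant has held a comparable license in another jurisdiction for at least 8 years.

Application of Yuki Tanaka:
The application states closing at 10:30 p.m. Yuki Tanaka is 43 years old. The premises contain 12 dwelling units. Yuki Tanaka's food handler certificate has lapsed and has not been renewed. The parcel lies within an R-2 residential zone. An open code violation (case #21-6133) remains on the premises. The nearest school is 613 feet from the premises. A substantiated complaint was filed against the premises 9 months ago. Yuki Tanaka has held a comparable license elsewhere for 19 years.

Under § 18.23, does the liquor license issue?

(i) ≥500 ft from school — satisfied.
(ii) ≤ 20 units — holds.
(a) = T AND T = true.
(b) commercially zoned — not met.
(1) = T OR F = true.
(i) no complaint in 18 mo. — not satisfied.
(ii) no code violations — fails.
So (a) is not satisfied (F AND F).
(i) age ≥ 16 — satisfied.
(ii) prior license ≥ 8 yr — holds.
(b) = T AND T = true.
(2): F OR T → true.
So Overall is satisfied (T AND T).

Yes — granted.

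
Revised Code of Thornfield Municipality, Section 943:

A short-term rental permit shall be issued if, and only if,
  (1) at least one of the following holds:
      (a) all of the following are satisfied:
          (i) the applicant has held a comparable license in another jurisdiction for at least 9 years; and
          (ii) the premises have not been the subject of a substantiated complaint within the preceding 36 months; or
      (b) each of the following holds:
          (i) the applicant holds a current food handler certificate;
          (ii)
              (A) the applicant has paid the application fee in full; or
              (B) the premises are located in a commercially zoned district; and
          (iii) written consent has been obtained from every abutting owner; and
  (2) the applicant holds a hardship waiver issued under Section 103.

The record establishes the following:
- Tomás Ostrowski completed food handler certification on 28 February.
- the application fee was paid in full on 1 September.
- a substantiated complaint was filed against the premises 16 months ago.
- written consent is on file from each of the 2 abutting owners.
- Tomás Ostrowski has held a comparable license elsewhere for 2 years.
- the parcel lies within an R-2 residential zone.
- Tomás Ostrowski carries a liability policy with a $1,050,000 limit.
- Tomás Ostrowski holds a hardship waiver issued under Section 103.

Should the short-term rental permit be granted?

Yes — granted.

(i) prior license ≥ 9 yr — not satisfied.
(ii) no complaint in 36 mo. — fails.
(a) = F AND F = false.
(i) food handler cert. — satisfied.
(A) fee paid — holds.
(B) commercially zoned — not met.
(ii) = T OR F = true.
(iii) all abutters consent — met.
So (b) is satisfied (T AND T AND T).
So (1) is satisfied (F OR T).
(2) hardship waiver — satisfied.
Overall: T AND T → true.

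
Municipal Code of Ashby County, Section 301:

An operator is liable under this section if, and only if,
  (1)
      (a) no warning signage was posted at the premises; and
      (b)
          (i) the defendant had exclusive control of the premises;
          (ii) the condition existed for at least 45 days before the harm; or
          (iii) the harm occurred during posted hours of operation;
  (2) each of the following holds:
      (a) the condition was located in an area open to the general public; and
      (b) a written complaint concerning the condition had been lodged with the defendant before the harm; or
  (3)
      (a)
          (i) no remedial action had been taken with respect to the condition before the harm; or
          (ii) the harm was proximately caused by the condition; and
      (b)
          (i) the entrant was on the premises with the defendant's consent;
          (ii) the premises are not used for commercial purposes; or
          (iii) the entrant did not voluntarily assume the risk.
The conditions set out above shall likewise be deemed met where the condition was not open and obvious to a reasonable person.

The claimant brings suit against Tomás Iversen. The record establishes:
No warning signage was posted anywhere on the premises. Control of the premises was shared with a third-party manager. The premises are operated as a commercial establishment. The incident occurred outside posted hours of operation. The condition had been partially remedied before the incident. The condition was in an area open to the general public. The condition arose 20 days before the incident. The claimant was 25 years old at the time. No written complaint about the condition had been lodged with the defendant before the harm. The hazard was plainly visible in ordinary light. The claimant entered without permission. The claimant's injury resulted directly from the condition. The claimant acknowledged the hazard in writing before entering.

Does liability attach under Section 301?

(a) no signage posted — satisfied.
(i) exclusive control — fails.
(ii) condition ≥45 days old — not satisfied.
(iii) during posted hours — fails.
(b) = F OR F OR F = false.
(1): T AND F → false.
(a) public area — satisfied.
(b) complaint lodged — not met.
(2) = T AND F = false.
(i) no remedial action — not met.
(ii) proximate cause — satisfied.
So (a) is satisfied (F OR T).
(i) consent to enter — not satisfied.
(ii) not (commercial use) — not satisfied.
(iii) no assumed risk — not satisfied.
(b): F OR F OR F → false.
(3) = T AND F = false.
So Overall is not satisfied (F OR F OR F).
Exception (not open/obvious) — not satisfied.
Result: main false OR exception false → false.

No — not liable.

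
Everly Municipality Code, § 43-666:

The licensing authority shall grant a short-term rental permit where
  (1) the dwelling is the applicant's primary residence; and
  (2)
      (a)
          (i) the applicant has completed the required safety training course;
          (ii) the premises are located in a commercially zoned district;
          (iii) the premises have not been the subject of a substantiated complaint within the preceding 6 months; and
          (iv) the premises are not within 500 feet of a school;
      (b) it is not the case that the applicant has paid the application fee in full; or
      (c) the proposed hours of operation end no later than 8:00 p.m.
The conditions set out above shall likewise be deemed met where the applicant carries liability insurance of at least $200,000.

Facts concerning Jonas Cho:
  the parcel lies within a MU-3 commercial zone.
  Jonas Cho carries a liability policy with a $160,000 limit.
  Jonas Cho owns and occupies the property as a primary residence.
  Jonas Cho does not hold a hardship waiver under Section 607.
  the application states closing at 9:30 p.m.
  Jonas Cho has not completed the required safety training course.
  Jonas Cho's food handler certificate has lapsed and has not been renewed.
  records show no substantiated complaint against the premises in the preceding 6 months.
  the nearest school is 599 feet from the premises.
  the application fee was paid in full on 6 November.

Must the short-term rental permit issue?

No — denied.

(1) primary residence — satisfied.
(i) safety training — not satisfied.
(ii) commercially zoned — satisfied.
(iii) no complaint in 6 mo. — satisfied.
(iv) ≥500 ft from school — holds.
(a) = F AND T AND T AND T = false.
(b) not (fee paid) — fails.
(c) closes by 8 p.m. — not met.
(2) = F OR F OR F = false.
So Overall is not satisfied (T AND F).
Exception (insurance ≥ $200,000) — not satisfied.
Result: main false OR exception false → false.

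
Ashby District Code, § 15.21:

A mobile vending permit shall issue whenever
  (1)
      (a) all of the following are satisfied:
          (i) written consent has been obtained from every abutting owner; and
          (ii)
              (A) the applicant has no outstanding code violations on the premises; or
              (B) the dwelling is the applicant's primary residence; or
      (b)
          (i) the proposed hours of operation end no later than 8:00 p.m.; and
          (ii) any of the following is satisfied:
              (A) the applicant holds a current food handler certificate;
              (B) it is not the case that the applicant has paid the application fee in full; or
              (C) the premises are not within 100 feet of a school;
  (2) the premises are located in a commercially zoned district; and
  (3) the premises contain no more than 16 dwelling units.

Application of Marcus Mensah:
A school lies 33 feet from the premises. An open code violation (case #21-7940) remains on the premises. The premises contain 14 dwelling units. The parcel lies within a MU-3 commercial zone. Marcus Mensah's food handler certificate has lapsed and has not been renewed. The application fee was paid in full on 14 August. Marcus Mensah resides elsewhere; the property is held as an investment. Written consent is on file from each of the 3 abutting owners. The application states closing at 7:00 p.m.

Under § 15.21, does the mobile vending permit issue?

(i) all abutters consent — satisfied.
(A) no code violations — not met.
(B) primary residence — not satisfied.
(ii): F OR F → false.
So (a) is not satisfied (T AND F).
(i) closes by 8 p.m. — holds.
(A) food handler cert. — fails.
(B) not (fee paid) — fails.
(C) ≥100 ft from school — not met.
(ii) = F OR F OR F = false.
(b) = T AND F = false.
So (1) is not satisfied (F OR F).
(2) commercially zoned — holds.
(3) ≤ 16 units — holds.
Overall = F AND T AND T = false.

No — denied.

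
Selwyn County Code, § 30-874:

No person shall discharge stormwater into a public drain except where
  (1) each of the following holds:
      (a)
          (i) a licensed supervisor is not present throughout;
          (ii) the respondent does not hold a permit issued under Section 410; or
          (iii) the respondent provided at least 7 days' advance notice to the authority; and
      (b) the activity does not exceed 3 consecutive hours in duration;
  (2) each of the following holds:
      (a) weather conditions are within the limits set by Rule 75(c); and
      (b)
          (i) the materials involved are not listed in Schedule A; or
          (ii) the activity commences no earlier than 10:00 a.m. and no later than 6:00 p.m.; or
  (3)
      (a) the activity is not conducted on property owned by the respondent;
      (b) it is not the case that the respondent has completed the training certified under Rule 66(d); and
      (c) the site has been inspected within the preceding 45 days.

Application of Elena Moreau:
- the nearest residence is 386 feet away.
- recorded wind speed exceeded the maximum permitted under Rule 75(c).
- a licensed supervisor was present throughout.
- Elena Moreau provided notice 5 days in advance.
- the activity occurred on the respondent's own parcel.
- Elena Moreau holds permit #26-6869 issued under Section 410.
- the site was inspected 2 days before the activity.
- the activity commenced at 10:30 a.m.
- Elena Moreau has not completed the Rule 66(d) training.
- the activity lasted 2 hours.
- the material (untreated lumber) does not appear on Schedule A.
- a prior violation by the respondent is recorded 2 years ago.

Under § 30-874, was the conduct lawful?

No — unlawful.

(i) not (supervisor present) — not satisfied.
(ii) not (holds permit) — fails.
(iii) ≥7 days' notice — not met.
(a): F OR F OR F → false.
(b) ≤ 3 hrs duration — holds.
(1) = F AND T = false.
(a) weather ok — not met.
(i) not (Schedule A material) — holds.
(ii) start within hours — met.
So (b) is satisfied (T OR T).
(2): F AND T → false.
(a) not (own property) — not satisfied.
(b) not (training certified) — satisfied.
(c) site inspected — satisfied.
(3): F AND T AND T → false.
So Overall is not satisfied (F OR F OR F).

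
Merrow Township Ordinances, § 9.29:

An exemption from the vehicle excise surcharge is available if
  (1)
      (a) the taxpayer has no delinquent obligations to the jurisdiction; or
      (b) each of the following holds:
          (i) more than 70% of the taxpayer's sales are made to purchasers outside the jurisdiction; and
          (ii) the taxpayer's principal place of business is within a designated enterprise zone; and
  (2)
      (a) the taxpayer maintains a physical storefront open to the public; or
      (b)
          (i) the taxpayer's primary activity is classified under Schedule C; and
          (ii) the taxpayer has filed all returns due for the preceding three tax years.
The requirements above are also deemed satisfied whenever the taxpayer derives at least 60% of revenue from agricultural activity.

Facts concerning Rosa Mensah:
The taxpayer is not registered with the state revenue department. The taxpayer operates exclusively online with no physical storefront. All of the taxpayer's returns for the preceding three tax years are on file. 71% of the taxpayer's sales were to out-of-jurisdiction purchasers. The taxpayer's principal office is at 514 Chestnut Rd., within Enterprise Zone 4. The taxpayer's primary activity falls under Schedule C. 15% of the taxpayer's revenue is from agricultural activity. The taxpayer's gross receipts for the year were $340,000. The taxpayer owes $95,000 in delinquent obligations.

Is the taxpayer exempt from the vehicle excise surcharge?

Yes — exempt.

(a) no delinquency — fails.
(i) >70% out-of-jur. sales — satisfied.
(ii) in enterprise zone — met.
(b) = T AND T = true.
(1) = F OR T = true.
(a) has storefront — fails.
(i) Schedule C activity — holds.
(ii) returns current — holds.
So (b) is satisfied (T AND T).
(2) = F OR T = true.
Overall: T AND T → true.
Exception (≥60% agricultural) — not satisfied.
Result: main true OR exception false → true.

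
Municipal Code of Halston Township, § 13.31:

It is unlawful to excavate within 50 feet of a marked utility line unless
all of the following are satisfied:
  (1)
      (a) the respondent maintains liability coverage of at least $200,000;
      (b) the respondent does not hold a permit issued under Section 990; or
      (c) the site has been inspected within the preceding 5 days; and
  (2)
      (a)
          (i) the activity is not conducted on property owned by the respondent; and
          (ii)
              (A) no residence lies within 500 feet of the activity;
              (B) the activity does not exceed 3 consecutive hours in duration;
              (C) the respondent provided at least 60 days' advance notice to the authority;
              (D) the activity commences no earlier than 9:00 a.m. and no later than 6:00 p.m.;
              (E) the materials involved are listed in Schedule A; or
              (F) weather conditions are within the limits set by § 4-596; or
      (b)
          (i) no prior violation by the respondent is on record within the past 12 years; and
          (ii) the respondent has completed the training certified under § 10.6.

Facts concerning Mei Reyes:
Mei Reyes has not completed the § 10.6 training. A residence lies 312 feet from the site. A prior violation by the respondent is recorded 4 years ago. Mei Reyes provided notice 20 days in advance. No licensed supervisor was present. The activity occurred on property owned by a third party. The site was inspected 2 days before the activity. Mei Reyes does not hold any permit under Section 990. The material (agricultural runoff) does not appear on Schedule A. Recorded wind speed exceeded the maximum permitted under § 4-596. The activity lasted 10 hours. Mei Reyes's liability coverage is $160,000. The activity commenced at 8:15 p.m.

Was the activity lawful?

No — unlawful.

(a) coverage ≥ $200,000 — fails.
(b) not (holds permit) — met.
(c) site inspected — satisfied.
So (1) is satisfied (F OR T OR T).
(i) not (own property) — satisfied.
(A) no residence in 500 ft — not met.
(B) ≤ 3 hrs duration — not satisfied.
(C) ≥60 days' notice — not met.
(D) start within hours — not met.
(E) Schedule A material — not met.
(F) weather ok — not met.
(ii): F OR F OR F OR F OR F OR F → false.
(a) = T AND F = false.
(i) no prior violation — fails.
(ii) training certified — not satisfied.
(b): F AND F → false.
(2): F OR F → false.
Overall: T AND F → false.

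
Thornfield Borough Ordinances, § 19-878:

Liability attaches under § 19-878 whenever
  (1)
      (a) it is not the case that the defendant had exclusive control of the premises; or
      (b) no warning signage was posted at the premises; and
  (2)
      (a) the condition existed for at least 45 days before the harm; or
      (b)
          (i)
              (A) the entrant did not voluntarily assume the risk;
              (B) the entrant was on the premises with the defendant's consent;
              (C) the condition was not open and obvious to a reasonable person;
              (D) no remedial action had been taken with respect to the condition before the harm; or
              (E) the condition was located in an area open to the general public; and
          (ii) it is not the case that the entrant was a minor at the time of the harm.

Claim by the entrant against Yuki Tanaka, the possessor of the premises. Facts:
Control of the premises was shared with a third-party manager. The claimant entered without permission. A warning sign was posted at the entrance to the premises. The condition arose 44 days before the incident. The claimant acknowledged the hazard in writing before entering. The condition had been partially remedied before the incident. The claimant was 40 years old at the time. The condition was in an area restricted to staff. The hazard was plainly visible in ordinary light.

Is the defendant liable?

(a) not (exclusive control) — holds.
(b) no signage posted — not met.
So (1) is satisfied (T OR F).
(a) condition ≥45 days old — not met.
(A) no assumed risk — not met.
(B) consent to enter — not met.
(C) not open/obvious — fails.
(D) no remedial action — not satisfied.
(E) public area — fails.
(i) = F OR F OR F OR F OR F = false.
(ii) not (entrant a minor) — met.
(b) = F AND T = false.
So (2) is not satisfied (F OR F).
So Overall is not satisfied (T AND F).

No — not liable.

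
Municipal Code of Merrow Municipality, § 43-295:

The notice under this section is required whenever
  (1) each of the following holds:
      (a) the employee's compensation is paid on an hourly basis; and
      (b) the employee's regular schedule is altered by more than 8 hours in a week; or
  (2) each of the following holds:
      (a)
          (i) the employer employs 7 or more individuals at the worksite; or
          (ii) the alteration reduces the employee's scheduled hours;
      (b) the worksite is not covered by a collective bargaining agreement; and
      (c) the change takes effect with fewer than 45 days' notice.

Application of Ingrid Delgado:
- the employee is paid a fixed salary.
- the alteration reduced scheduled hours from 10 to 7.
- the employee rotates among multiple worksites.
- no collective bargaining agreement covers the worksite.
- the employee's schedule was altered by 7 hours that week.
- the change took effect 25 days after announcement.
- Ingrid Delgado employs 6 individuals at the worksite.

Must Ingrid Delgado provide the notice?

Yes — required.

(a) hourly-paid — not satisfied.
(b) schedule shift > 8h — not met.
(1): F AND F → false.
(i) ≥ 7 at site — not met.
(ii) hours reduced — holds.
So (a) is satisfied (F OR T).
(b) no CBA — holds.
(c) < 45 days' notice — met.
(2) = T AND T AND T = true.
Overall: F OR T → true.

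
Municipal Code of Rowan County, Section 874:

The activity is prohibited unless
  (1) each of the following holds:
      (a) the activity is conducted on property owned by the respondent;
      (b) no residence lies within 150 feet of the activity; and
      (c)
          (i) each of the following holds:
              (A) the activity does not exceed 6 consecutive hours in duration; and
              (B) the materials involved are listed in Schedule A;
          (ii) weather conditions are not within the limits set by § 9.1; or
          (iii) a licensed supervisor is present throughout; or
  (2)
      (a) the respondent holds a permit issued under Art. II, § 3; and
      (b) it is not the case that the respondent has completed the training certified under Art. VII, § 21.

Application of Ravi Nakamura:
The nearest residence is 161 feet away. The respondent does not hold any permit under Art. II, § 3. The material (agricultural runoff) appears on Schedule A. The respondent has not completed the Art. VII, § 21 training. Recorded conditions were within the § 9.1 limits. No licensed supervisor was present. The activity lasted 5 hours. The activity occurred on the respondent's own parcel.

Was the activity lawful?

(a) own property — met.
(b) no residence in 150 ft — satisfied.
(A) ≤ 6 hrs duration — satisfied.
(B) Schedule A material — holds.
(i): T AND T → true.
(ii) not (weather ok) — fails.
(iii) supervisor present — not satisfied.
So (c) is satisfied (T OR F OR F).
(1) = T AND T AND T = true.
(a) holds permit — not met.
(b) not (training certified) — holds.
(2) = F AND T = false.
Overall = T OR F = true.

Yes — lawful.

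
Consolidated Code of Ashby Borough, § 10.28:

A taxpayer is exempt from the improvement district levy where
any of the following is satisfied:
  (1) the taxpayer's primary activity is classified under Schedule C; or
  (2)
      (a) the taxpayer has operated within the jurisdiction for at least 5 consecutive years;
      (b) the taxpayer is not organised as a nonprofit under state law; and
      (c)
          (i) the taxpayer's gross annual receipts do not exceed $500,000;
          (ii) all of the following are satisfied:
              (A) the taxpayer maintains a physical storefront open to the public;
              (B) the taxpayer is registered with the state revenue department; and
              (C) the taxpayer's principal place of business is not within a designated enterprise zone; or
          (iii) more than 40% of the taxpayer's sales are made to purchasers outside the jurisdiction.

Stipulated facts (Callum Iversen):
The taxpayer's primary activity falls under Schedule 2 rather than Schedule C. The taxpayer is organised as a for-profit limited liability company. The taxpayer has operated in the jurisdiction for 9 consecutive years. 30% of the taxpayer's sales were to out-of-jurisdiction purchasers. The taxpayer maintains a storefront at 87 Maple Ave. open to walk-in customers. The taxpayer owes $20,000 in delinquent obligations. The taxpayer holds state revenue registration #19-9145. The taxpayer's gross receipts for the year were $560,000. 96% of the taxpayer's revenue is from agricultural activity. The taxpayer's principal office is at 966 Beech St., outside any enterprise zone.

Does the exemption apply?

(1) Schedule C activity — not satisfied.
(a) ≥ 5 yrs in jurisdiction — satisfied.
(b) not (nonprofit) — holds.
(i) receipts ≤ $500,000 — fails.
(A) has storefront — satisfied.
(B) state-registered — satisfied.
(C) not (in enterprise zone) — holds.
(ii) = T AND T AND T = true.
(iii) >40% out-of-jur. sales — not met.
So (c) is satisfied (F OR T OR F).
So (2) is satisfied (T AND T AND T).
Overall: F OR T → true.

Yes — exempt.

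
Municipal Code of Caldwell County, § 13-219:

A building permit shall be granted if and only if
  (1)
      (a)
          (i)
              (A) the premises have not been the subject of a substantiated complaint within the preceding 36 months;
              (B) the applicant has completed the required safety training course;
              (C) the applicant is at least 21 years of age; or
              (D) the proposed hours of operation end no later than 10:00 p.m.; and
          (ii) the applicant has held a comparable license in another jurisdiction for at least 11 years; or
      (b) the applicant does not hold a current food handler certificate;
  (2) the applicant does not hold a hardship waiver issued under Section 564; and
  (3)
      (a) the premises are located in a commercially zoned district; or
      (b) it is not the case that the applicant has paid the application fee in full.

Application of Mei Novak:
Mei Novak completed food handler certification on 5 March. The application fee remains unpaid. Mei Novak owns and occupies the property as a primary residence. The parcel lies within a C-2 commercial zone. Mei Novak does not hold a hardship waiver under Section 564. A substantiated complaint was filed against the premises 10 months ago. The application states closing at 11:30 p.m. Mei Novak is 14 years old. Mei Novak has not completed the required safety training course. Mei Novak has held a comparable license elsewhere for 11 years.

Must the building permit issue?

(A) no complaint in 36 mo. — not met.
(B) safety training — not satisfied.
(C) age ≥ 21 — fails.
(D) closes by 10 p.m. — not satisfied.
(i): F OR F OR F OR F → false.
(ii) prior license ≥ 11 yr — met.
(a): F AND T → false.
(b) not (food handler cert.) — not met.
So (1) is not satisfied (F OR F).
(2) not (hardship waiver) — satisfied.
(a) commercially zoned — satisfied.
(b) not (fee paid) — met.
(3) = T OR T = true.
Overall = F AND T AND T = false.

No — denied.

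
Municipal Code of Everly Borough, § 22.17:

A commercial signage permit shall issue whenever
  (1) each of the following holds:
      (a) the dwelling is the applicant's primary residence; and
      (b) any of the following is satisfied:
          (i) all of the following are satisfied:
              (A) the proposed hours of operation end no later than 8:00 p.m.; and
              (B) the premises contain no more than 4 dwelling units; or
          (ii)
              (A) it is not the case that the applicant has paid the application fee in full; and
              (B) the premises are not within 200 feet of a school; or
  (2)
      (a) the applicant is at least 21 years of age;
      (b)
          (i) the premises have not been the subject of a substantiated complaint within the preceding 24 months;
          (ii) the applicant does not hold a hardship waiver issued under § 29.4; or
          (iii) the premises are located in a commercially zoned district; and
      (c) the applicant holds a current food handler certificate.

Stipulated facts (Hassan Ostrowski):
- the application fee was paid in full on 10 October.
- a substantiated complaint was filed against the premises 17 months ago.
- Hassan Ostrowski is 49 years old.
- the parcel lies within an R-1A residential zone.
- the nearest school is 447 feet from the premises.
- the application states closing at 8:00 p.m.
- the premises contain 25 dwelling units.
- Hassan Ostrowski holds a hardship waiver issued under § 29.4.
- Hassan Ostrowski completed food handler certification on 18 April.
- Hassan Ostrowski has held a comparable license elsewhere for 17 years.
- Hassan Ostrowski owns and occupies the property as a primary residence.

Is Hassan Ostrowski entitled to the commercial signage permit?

No — denied.

(a) primary residence — holds.
(A) closes by 8 p.m. — met.
(B) ≤ 4 units — not met.
(i) = T AND F = false.
(A) not (fee paid) — fails.
(B) ≥200 ft from school — met.
(ii): F AND T → false.
(b) = F OR F = false.
(1): T AND F → false.
(a) age ≥ 21 — met.
(i) no complaint in 24 mo. — not satisfied.
(ii) not (hardship waiver) — not met.
(iii) commercially zoned — fails.
So (b) is not satisfied (F OR F OR F).
(c) food handler cert. — satisfied.
So (2) is not satisfied (T AND F AND T).
Overall: F OR F → false.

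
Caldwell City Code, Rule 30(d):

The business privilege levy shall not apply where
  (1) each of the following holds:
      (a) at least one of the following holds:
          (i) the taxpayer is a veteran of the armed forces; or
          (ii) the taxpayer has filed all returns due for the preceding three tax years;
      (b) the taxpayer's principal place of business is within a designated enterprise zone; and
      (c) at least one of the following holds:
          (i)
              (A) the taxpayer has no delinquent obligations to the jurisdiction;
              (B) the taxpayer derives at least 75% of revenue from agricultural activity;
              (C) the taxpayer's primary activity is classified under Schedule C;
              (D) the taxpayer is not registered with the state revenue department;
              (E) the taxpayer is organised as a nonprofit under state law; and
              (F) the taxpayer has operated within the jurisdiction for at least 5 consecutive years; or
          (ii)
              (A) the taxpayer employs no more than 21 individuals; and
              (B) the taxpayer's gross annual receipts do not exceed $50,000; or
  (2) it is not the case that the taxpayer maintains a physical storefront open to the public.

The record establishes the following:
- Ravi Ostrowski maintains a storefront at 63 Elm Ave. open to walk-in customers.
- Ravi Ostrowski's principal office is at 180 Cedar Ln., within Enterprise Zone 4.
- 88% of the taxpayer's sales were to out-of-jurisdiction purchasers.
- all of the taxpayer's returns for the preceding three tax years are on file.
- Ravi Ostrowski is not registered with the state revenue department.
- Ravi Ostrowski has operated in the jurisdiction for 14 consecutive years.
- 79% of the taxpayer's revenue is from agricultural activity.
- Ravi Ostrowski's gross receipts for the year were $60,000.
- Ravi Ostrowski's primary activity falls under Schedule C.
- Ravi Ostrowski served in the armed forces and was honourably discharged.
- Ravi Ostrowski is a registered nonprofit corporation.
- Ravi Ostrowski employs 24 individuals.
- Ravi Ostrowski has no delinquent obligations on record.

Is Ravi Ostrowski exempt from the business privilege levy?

(i) veteran — satisfied.
(ii) returns current — holds.
(a) = T OR T = true.
(b) in enterprise zone — satisfied.
(A) no delinquency — satisfied.
(B) ≥75% agricultural — holds.
(C) Schedule C activity — satisfied.
(D) not (state-registered) — met.
(E) nonprofit — holds.
(F) ≥ 5 yrs in jurisdiction — holds.
(i) = T AND T AND T AND T AND T AND T = true.
(A) ≤ 21 employees — not satisfied.
(B) receipts ≤ $50,000 — not met.
(ii): F AND F → false.
(c) = T OR F = true.
(1) = T AND T AND T = true.
(2) not (has storefront) — not satisfied.
Overall: T OR F → true.

Yes — exempt.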